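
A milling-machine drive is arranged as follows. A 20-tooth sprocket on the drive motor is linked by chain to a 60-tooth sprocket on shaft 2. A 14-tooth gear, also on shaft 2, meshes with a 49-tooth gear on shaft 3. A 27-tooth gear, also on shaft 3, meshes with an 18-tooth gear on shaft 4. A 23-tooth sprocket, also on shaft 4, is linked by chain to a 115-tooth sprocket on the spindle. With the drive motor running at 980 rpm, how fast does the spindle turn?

28 rpm

the drive motor → shaft 2 (chain, 60/20): 980 ÷ 3 = 326.67 rpm
shaft 2 → shaft 3 (gear mesh, 49/14): 326.67 ÷ 3.5 = 93.333 rpm
shaft 3 → shaft 4 (gear mesh, 18/27): 93.333 ÷ 0.66667 = 140 rpm
shaft 4 → the spindle (chain, 115/23): 140 ÷ 5 = 28 rpm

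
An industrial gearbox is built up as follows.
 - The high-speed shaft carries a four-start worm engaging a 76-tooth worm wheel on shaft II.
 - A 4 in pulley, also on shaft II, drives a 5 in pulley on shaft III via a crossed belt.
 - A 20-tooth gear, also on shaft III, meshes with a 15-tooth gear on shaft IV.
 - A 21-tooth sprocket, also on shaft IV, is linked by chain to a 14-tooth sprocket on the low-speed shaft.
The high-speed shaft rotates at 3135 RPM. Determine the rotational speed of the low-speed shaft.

264 RPM

the high-speed shaft → shaft II (worm, 76/4): 3135 ÷ 19 = 165 RPM
shaft II → shaft III (belt, 5/4): 165 ÷ 1.25 = 132 RPM
shaft III → shaft IV (gear mesh, 15/20): 132 ÷ 0.75 = 176 RPM
shaft IV → the low-speed shaft (chain, 14/21): 176 ÷ 0.66667 = 264 RPM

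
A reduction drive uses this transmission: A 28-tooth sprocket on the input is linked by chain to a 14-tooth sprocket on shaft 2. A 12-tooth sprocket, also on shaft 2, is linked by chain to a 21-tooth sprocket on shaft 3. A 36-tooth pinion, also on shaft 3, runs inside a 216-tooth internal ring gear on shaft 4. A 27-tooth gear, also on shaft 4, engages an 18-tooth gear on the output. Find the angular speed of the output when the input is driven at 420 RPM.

120 RPM

Chain: ratio = 14/28 = 0.5, so shaft 2 turns at 420 / 0.5 = 840 RPM.
Chain: ratio = 21/12 = 1.75, so shaft 3 turns at 840 / 1.75 = 480 RPM.
Internal gear: ratio = 216/36 = 6, so shaft 4 turns at 480 / 6 = 80 RPM.
Gear mesh: ratio = 18/27 = 0.66667, so the output turns at 80 / 0.66667 = 120 RPM.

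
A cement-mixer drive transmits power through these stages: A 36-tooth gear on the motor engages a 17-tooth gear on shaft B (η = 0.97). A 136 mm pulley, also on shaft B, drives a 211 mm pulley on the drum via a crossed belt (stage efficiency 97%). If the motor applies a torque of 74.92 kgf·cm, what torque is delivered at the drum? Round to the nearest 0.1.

After the gear mesh (17/36): 74.92 × 0.47222 × 0.97 = 34.318 kgf·cm
After the belt (211/136): 34.318 × 1.5515 × 0.97 = 51.645 kgf·cm

51.6 kgf·cm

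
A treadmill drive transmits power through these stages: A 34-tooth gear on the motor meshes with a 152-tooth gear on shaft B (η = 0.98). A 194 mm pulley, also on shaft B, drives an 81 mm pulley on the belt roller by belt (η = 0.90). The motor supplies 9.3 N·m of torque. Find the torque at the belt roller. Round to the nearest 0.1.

15.3 N·m

gear mesh 152/34 = 4.4706 → τ = 9.3·4.4706·0.98 = 40.745 N·m
belt 81/194 = 0.41753 → τ = 40.745·0.41753·0.90 = 15.311 N·m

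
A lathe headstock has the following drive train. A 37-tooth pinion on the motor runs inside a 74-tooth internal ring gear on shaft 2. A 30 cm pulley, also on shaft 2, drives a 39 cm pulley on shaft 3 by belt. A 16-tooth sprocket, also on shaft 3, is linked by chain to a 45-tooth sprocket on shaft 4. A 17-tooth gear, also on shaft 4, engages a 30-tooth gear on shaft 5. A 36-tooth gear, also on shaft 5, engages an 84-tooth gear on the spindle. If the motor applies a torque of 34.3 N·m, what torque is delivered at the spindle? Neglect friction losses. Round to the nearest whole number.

1033 N·m

Internal gear: ratio = 74/37 = 2; torque at shaft 2 = 34.3 × 2 = 68.6 N·m.
Belt: ratio = 39/30 = 1.3; torque at shaft 3 = 68.6 × 1.3 = 89.18 N·m.
Chain: ratio = 45/16 = 2.8125; torque at shaft 4 = 89.18 × 2.8125 = 250.82 N·m.
Gear mesh: ratio = 30/17 = 1.7647; torque at shaft 5 = 250.82 × 1.7647 = 442.62 N·m.
Gear mesh: ratio = 84/36 = 2.3333; torque at the spindle = 442.62 × 2.3333 = 1032.8 N·m.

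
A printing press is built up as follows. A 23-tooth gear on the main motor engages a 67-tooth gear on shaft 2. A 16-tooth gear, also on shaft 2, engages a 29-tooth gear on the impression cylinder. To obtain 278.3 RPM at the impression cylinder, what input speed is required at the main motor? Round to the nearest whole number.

Overall ratio R = 2.913 × 1.8125 = 5.2799.
Required input speed = output speed × R = 278.3 × 5.2799 = 1469.4 RPM.

1469 RPM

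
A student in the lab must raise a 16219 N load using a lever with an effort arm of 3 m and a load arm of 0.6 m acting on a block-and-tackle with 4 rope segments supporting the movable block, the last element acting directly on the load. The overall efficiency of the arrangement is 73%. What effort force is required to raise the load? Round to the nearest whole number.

1111 N

Lever MA = effort arm / load arm = 3/0.6 = 5.
Block-and-tackle MA = number of supporting rope parts = 4.
Combined ideal MA = 5 × 4 = 20.
Actual MA = 20 × 0.73 = 14.6.
Effort = load / actual MA = 16219 / 14.6 = 1110.9 N.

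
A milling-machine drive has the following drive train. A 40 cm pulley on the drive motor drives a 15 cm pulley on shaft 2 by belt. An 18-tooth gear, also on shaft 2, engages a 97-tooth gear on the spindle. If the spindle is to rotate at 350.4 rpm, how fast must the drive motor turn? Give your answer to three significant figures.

Overall ratio R = 0.375 × 5.3889 = 2.0208.
Required input speed = output speed × R = 350.4 × 2.0208 = 708.1 rpm.

708 rpm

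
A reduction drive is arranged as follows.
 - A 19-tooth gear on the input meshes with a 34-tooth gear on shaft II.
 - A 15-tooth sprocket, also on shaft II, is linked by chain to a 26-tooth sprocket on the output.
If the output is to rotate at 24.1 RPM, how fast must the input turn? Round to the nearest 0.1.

Overall ratio R = 1.7895 × 1.7333 = 3.1018.
Required input speed = output speed × R = 24.1 × 3.1018 = 74.752 RPM.

74.8 RPM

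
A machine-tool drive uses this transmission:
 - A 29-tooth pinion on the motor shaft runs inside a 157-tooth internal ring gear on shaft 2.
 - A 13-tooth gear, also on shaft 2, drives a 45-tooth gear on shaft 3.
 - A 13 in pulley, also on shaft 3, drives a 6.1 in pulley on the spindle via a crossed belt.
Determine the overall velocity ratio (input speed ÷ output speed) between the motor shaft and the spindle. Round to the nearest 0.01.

Each stage contributes driven/driver: internal gear 157/29 = 5.4138, gear mesh 45/13 = 3.4615, belt 6.1/13 = 0.46923.
Overall: 5.4138 × 3.4615 × 0.46923 = 8.7934.

8.79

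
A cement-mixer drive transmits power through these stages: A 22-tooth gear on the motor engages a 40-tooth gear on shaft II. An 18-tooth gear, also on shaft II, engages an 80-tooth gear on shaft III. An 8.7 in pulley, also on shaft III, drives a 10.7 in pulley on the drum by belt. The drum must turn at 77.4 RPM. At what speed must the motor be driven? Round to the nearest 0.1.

Overall ratio R = 1.8182 × 4.4444 × 1.2299 = 9.9385.
Required input speed = output speed × R = 77.4 × 9.9385 = 769.24 RPM.

769.2 RPM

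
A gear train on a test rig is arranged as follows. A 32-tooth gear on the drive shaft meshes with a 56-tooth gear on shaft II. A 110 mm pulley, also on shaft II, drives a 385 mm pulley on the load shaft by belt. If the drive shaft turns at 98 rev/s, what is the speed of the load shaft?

Gear mesh: ratio = 56/32 = 1.75, so shaft II turns at 98 / 1.75 = 56 rev/s.
Belt: ratio = 385/110 = 3.5, so the load shaft turns at 56 / 3.5 = 16 rev/s.

16 rev/s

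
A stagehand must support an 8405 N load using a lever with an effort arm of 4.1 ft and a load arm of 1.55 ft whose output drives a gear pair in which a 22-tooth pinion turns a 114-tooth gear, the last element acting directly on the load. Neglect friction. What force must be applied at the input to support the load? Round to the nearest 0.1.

613.2 N

Lever MA = effort arm / load arm = 4.1/1.55 = 2.6452.
Gear pair MA = 114/22 = 5.1818.
Combined ideal MA = 2.6452 × 5.1818 = 13.707.
Effort = load / MA = 8405 / 13.707 = 613.2 N.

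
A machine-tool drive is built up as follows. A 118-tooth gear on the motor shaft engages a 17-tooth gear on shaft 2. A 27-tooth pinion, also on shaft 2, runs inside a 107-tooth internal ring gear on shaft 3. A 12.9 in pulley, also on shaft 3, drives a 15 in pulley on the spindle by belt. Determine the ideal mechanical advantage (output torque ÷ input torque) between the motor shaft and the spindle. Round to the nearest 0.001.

0.664

Each stage contributes driven/driver: gear mesh 17/118 = 0.14407, internal gear 107/27 = 3.963, belt 15/12.9 = 1.1628.
Overall: 0.14407 × 3.963 × 1.1628 = 0.66388.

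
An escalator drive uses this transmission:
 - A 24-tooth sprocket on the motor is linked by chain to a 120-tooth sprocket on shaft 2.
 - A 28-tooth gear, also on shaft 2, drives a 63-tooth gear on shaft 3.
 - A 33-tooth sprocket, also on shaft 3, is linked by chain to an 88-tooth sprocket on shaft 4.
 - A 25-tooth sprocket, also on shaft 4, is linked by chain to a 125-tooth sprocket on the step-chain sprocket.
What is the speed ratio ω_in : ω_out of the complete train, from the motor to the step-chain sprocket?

150

Each stage contributes driven/driver: chain 120/24 = 5, gear mesh 63/28 = 2.25, chain 88/33 = 2.6667, chain 125/25 = 5.
Overall: 5 × 2.25 × 2.6667 × 5 = 150.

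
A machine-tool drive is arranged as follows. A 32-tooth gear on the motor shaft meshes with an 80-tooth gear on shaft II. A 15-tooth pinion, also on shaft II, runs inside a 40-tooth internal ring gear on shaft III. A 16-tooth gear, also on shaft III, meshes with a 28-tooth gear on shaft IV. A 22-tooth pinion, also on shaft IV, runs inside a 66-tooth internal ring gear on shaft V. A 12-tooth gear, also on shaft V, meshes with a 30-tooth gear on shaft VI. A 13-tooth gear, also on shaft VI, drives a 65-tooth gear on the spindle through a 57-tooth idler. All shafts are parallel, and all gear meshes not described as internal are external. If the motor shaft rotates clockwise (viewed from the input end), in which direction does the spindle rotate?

the motor shaft → shaft II: external mesh, 1 reversal → CCW.
shaft II → shaft III: internal mesh, same direction → CCW.
shaft III → shaft IV: external mesh, 1 reversal → CW.
shaft IV → shaft V: internal mesh, same direction → CW.
shaft V → shaft VI: external mesh, 1 reversal → CCW.
shaft VI → the spindle: driver → idler → driven is 2 external meshes, 2 reversals → CCW.
5 reversals in total — an odd number — so the spindle turns opposite to the motor shaft.

counterclockwise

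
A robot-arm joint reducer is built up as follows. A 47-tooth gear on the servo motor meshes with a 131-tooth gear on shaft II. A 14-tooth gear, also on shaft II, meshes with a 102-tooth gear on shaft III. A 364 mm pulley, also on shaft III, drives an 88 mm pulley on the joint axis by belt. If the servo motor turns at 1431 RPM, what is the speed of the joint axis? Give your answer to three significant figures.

the servo motor → shaft II (gear mesh, 131/47): 1431 ÷ 2.7872 = 513.41 RPM
shaft II → shaft III (gear mesh, 102/14): 513.41 ÷ 7.2857 = 70.468 RPM
shaft III → the joint axis (belt, 88/364): 70.468 ÷ 0.24176 = 291.48 RPM

291 RPM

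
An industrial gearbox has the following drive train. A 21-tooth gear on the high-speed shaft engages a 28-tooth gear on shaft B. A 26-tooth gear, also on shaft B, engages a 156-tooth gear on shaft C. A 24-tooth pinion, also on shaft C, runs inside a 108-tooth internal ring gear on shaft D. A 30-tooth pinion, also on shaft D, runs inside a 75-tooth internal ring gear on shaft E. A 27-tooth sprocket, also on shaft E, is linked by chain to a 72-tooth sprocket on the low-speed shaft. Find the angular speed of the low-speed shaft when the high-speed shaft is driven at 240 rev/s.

Gear mesh: ratio = 28/21 = 1.3333, so shaft B turns at 240 / 1.3333 = 180 rev/s.
Gear mesh: ratio = 156/26 = 6, so shaft C turns at 180 / 6 = 30 rev/s.
Internal gear: ratio = 108/24 = 4.5, so shaft D turns at 30 / 4.5 = 6.6667 rev/s.
Internal gear: ratio = 75/30 = 2.5, so shaft E turns at 6.6667 / 2.5 = 2.6667 rev/s.
Chain: ratio = 72/27 = 2.6667, so the low-speed shaft turns at 2.6667 / 2.6667 = 1 rev/s.

1 rev/s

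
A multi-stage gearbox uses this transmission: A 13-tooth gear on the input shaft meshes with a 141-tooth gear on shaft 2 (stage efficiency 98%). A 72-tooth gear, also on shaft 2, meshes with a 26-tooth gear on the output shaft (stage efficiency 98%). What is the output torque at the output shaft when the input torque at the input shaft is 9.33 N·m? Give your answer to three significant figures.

After the gear mesh (141/13): 9.33 × 10.846 × 0.98 = 99.171 N·m
After the gear mesh (26/72): 99.171 × 0.36111 × 0.98 = 35.095 N·m

35.1 N·m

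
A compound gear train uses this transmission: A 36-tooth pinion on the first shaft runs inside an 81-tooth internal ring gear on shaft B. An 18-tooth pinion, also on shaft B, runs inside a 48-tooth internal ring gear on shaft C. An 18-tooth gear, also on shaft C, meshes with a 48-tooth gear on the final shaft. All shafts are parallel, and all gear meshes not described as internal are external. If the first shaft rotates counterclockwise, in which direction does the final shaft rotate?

clockwise

the first shaft → shaft B: internal mesh, same direction → CCW.
shaft B → shaft C: internal mesh, same direction → CCW.
shaft C → the final shaft: external mesh, 1 reversal → CW.
1 reversal in total — an odd number — so the final shaft turns opposite to the first shaft.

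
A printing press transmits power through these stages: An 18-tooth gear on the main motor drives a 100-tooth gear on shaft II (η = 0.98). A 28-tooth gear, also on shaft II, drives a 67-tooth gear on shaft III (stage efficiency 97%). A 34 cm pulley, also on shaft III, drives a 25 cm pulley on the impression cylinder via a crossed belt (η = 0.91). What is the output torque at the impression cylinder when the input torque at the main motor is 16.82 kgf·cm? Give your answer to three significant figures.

gear mesh 100/18 = 5.5556 → τ = 16.82·5.5556·0.98 = 91.576 kgf·cm
gear mesh 67/28 = 2.3929 → τ = 91.576·2.3929·0.97 = 212.55 kgf·cm
belt 25/34 = 0.73529 → τ = 212.55·0.73529·0.91 = 142.22 kgf·cm

142 kgf·cm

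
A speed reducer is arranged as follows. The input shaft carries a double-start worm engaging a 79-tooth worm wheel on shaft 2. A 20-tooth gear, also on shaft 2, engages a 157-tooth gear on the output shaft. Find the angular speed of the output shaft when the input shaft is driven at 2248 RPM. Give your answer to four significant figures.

7.250 RPM

worm 79/2 = 39.5 → 2248/39.5 = 56.911 RPM
gear mesh 157/20 = 7.85 → 56.911/7.85 = 7.2499 RPM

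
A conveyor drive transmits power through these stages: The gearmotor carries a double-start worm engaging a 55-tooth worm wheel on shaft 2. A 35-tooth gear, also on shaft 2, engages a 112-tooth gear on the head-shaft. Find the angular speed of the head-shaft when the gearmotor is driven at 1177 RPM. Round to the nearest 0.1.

13.4 RPM

Worm: ratio = 55/2 = 27.5, so shaft 2 turns at 1177 / 27.5 = 42.8 RPM.
Gear mesh: ratio = 112/35 = 3.2, so the head-shaft turns at 42.8 / 3.2 = 13.375 RPM.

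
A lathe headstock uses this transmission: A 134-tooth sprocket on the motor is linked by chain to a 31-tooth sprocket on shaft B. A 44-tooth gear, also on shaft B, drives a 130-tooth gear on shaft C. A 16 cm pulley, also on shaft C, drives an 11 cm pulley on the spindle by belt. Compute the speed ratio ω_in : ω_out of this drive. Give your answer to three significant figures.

Each stage contributes driven/driver: chain 31/134 = 0.23134, gear mesh 130/44 = 2.9545, belt 11/16 = 0.6875.
Overall: 0.23134 × 2.9545 × 0.6875 = 0.46992.

0.470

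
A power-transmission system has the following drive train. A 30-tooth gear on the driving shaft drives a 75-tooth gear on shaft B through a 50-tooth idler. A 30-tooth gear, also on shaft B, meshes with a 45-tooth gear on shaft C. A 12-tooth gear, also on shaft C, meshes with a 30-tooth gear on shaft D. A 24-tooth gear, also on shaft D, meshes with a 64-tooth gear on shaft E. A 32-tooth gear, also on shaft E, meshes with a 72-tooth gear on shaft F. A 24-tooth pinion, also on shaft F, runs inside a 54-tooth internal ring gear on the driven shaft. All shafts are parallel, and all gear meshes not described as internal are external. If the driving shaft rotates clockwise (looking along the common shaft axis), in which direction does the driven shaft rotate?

clockwise

the driving shaft → shaft B: driver → idler → driven is 2 external meshes, 2 reversals → CW.
shaft B → shaft C: external mesh, 1 reversal → CCW.
shaft C → shaft D: external mesh, 1 reversal → CW.
shaft D → shaft E: external mesh, 1 reversal → CCW.
shaft E → shaft F: external mesh, 1 reversal → CW.
shaft F → the driven shaft: internal mesh, same direction → CW.
6 reversals in total — an even number — so the driven shaft turns the same way as the driving shaft.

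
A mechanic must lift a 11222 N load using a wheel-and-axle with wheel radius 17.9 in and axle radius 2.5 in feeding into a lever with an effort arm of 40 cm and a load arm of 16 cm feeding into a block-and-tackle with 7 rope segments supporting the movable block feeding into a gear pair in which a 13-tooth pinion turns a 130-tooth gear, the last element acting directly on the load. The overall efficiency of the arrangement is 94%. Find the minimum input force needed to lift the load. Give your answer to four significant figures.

Wheel-and-axle MA = R/r = 17.9/2.5 = 7.16.
Lever MA = effort arm / load arm = 40/16 = 2.5.
Block-and-tackle MA = number of supporting rope parts = 7.
Gear pair MA = 130/13 = 10.
Combined ideal MA = 7.16 × 2.5 × 7 × 10 = 1253.
Actual MA = 1253 × 0.94 = 1177.8.
Effort = load / actual MA = 11222 / 1177.8 = 9.5278 N.

9.528 N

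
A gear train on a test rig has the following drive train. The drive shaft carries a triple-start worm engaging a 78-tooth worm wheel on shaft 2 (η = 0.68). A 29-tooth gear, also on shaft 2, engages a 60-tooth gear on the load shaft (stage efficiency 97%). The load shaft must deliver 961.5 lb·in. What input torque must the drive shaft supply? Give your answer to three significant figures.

Overall ratio R = 26 × 2.069 = 53.793; overall efficiency η = 0.68 × 0.97 = 0.6596.
Input torque = output torque / (R × η) = 961.5 / (53.793 × 0.6596) = 27.098 lb·in.

27.1 lb·in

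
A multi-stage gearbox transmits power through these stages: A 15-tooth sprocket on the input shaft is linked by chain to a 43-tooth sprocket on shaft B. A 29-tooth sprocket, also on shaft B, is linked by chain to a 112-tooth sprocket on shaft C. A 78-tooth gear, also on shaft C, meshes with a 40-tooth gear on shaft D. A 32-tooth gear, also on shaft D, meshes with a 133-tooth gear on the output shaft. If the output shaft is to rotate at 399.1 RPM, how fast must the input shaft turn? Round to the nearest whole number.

9418 RPM

Overall ratio R = 2.8667 × 3.8621 × 0.51282 × 4.1562 = 23.597.
Required input speed = output speed × R = 399.1 × 23.597 = 9417.7 RPM.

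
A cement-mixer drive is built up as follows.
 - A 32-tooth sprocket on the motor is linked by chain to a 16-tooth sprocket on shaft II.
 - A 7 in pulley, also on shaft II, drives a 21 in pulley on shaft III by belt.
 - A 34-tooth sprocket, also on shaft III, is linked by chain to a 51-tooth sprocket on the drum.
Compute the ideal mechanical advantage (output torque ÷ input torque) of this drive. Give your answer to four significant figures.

Each stage contributes driven/driver: chain 16/32 = 0.5, belt 21/7 = 3, chain 51/34 = 1.5.
Overall: 0.5 × 3 × 1.5 = 2.25.

2.250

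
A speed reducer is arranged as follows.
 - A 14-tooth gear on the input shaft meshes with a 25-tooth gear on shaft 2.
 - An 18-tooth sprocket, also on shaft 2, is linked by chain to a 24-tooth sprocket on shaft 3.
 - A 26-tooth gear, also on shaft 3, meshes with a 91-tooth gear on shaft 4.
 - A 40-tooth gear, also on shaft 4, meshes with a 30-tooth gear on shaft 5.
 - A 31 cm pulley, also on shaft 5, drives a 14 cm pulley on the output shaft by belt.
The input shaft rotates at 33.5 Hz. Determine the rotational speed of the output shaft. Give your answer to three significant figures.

11.9 Hz

gear mesh 25/14 = 1.7857 → 33.5/1.7857 = 18.76 Hz
chain 24/18 = 1.3333 → 18.76/1.3333 = 14.07 Hz
gear mesh 91/26 = 3.5 → 14.07/3.5 = 4.02 Hz
gear mesh 30/40 = 0.75 → 4.02/0.75 = 5.36 Hz
belt 14/31 = 0.45161 → 5.36/0.45161 = 11.869 Hz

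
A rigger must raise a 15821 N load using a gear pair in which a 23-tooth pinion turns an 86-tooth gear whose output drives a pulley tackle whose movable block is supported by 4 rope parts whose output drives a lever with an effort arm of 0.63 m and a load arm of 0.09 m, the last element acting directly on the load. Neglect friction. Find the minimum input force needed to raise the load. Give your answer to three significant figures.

Gear pair MA = 86/23 = 3.7391.
Block-and-tackle MA = number of supporting rope parts = 4.
Lever MA = effort arm / load arm = 0.63/0.09 = 7.
Combined ideal MA = 3.7391 × 4 × 7 = 104.7.
Effort = load / MA = 15821 / 104.7 = 151.11 N.

151 N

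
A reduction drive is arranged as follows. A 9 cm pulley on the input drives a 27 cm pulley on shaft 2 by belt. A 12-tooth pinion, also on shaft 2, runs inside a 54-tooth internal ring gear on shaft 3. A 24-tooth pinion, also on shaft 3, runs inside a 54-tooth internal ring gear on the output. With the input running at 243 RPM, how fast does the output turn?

the input → shaft 2 (belt, 27/9): 243 ÷ 3 = 81 RPM
shaft 2 → shaft 3 (internal gear, 54/12): 81 ÷ 4.5 = 18 RPM
shaft 3 → the output (internal gear, 54/24): 18 ÷ 2.25 = 8 RPM

8 RPM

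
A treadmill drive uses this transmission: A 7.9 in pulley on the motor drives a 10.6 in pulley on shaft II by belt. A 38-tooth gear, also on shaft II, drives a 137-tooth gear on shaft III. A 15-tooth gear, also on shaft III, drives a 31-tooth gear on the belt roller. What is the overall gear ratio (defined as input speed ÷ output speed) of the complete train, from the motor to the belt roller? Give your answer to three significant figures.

Each stage contributes driven/driver: belt 10.6/7.9 = 1.3418, gear mesh 137/38 = 3.6053, gear mesh 31/15 = 2.0667.
Overall: 1.3418 × 3.6053 × 2.0667 = 9.9974.

10.0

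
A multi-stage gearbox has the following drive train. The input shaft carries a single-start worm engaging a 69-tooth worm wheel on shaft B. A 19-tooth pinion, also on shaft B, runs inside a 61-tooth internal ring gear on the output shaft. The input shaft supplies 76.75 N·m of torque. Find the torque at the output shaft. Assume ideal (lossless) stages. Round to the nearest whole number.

After the worm (69/1): 76.75 × 69 = 5295.8 N·m
After the internal gear (61/19): 5295.8 × 3.2105 = 17002 N·m

17002 N·m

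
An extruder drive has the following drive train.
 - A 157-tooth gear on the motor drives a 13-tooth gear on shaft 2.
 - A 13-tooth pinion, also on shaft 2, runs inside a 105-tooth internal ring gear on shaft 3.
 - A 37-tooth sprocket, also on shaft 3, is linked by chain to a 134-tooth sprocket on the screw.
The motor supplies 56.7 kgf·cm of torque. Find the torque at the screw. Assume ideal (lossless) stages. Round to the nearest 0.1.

Gear mesh: ratio = 13/157 = 0.082803; torque at shaft 2 = 56.7 × 0.082803 = 4.6949 kgf·cm.
Internal gear: ratio = 105/13 = 8.0769; torque at shaft 3 = 4.6949 × 8.0769 = 37.92 kgf·cm.
Chain: ratio = 134/37 = 3.6216; torque at the screw = 37.92 × 3.6216 = 137.33 kgf·cm.

137.3 kgf·cm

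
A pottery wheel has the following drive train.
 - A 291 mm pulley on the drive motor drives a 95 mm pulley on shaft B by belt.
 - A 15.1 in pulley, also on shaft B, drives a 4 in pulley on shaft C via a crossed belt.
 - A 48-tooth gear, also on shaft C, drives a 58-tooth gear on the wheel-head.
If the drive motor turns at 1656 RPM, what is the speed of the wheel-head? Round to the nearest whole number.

Belt: ratio = 95/291 = 0.32646, so shaft B turns at 1656 / 0.32646 = 5072.6 RPM.
Belt: ratio = 4/15.1 = 0.2649, so shaft C turns at 5072.6 / 0.2649 = 19149 RPM.
Gear mesh: ratio = 58/48 = 1.2083, so the wheel-head turns at 19149 / 1.2083 = 15847 RPM.

15847 RPM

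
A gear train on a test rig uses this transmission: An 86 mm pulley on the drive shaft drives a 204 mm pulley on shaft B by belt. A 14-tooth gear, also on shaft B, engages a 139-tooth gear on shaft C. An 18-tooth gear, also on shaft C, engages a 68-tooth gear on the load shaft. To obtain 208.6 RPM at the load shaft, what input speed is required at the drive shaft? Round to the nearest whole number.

Overall ratio R = 2.3721 × 9.9286 × 3.7778 = 88.972.
Required input speed = output speed × R = 208.6 × 88.972 = 18560 RPM.

18560 RPM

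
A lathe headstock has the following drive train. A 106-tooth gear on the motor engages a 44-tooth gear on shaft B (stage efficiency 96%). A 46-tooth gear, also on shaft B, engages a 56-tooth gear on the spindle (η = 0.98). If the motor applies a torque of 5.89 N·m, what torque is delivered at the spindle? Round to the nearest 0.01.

After the gear mesh (44/106): 5.89 × 0.41509 × 0.96 = 2.3471 N·m
After the gear mesh (56/46): 2.3471 × 1.2174 × 0.98 = 2.8002 N·m

2.80 N·m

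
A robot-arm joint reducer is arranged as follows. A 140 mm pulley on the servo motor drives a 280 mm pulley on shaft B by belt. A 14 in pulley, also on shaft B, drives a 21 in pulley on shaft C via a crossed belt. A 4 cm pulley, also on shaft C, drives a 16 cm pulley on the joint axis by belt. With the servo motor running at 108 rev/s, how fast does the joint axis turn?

9 rev/s

belt 280/140 = 2 → 108/2 = 54 rev/s
belt 21/14 = 1.5 → 54/1.5 = 36 rev/s
belt 16/4 = 4 → 36/4 = 9 rev/s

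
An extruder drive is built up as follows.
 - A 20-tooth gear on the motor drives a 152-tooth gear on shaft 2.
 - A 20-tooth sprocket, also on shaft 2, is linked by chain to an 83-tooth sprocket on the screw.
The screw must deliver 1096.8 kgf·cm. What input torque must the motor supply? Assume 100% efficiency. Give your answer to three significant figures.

Overall ratio R = 7.6 × 4.15 = 31.54.
Input torque = output torque / R = 1096.8 / 31.54 = 34.775 kgf·cm.

34.8 kgf·cm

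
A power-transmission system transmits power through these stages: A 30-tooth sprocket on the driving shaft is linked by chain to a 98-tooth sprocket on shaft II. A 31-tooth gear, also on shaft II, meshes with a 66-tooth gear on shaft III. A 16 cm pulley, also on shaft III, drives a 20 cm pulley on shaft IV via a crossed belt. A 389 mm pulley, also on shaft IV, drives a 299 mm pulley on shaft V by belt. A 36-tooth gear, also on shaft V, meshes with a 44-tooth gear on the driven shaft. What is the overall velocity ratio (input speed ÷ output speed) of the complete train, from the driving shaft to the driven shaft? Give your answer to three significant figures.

8.17

Each stage contributes driven/driver: chain 98/30 = 3.2667, gear mesh 66/31 = 2.129, belt 20/16 = 1.25, belt 299/389 = 0.76864, gear mesh 44/36 = 1.2222.
Overall: 3.2667 × 2.129 × 1.25 × 0.76864 × 1.2222 = 8.1671.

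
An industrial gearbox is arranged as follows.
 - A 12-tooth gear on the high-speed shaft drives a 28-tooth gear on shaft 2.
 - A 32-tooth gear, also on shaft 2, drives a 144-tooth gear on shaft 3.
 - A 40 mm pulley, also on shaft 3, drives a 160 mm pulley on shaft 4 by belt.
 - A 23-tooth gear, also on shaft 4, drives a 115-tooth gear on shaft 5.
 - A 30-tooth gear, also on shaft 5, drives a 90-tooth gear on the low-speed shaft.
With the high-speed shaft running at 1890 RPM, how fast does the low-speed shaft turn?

Gear mesh: ratio = 28/12 = 2.3333, so shaft 2 turns at 1890 / 2.3333 = 810 RPM.
Gear mesh: ratio = 144/32 = 4.5, so shaft 3 turns at 810 / 4.5 = 180 RPM.
Belt: ratio = 160/40 = 4, so shaft 4 turns at 180 / 4 = 45 RPM.
Gear mesh: ratio = 115/23 = 5, so shaft 5 turns at 45 / 5 = 9 RPM.
Gear mesh: ratio = 90/30 = 3, so the low-speed shaft turns at 9 / 3 = 3 RPM.

3 RPM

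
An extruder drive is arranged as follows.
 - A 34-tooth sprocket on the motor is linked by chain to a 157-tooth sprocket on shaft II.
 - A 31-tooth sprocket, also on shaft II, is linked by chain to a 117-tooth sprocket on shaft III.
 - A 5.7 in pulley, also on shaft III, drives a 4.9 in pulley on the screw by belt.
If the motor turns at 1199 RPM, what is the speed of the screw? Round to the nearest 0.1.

the motor → shaft II (chain, 157/34): 1199 ÷ 4.6176 = 259.66 RPM
shaft II → shaft III (chain, 117/31): 259.66 ÷ 3.7742 = 68.798 RPM
shaft III → the screw (belt, 4.9/5.7): 68.798 ÷ 0.85965 = 80.03 RPM

80.0 RPM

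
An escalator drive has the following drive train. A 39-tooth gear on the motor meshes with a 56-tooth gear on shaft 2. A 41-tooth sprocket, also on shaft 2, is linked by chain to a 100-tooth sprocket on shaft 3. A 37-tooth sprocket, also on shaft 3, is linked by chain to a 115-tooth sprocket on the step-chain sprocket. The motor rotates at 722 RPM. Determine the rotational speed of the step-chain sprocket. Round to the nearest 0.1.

Gear mesh: ratio = 56/39 = 1.4359, so shaft 2 turns at 722 / 1.4359 = 502.82 RPM.
Chain: ratio = 100/41 = 2.439, so shaft 3 turns at 502.82 / 2.439 = 206.16 RPM.
Chain: ratio = 115/37 = 3.1081, so the step-chain sprocket turns at 206.16 / 3.1081 = 66.329 RPM.

66.3 RPM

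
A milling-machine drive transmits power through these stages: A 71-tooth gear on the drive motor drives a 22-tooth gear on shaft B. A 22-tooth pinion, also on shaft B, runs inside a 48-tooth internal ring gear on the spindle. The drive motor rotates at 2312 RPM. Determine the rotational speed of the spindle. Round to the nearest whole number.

3420 RPM

Gear mesh: ratio = 22/71 = 0.30986, so shaft B turns at 2312 / 0.30986 = 7461.5 RPM.
Internal gear: ratio = 48/22 = 2.1818, so the spindle turns at 7461.5 / 2.1818 = 3419.8 RPM.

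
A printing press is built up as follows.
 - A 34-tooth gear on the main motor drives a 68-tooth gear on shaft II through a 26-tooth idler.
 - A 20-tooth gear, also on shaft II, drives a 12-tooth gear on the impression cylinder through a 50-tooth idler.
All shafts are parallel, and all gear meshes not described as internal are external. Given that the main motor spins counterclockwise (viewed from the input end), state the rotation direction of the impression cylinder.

the main motor → shaft II: driver → idler → driven is 2 external meshes, 2 reversals → CCW.
shaft II → the impression cylinder: driver → idler → driven is 2 external meshes, 2 reversals → CCW.
4 reversals in total — an even number — so the impression cylinder turns the same way as the main motor.

counterclockwise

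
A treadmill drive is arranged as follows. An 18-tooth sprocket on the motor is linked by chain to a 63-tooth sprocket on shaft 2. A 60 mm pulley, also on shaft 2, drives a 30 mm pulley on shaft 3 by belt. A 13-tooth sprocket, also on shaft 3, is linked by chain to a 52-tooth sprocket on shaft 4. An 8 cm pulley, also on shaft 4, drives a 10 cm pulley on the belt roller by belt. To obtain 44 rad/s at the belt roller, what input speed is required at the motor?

385 rad/s

Overall ratio R = 3.5 × 0.5 × 4 × 1.25 = 8.75.
Required input speed = output speed × R = 44 × 8.75 = 385 rad/s.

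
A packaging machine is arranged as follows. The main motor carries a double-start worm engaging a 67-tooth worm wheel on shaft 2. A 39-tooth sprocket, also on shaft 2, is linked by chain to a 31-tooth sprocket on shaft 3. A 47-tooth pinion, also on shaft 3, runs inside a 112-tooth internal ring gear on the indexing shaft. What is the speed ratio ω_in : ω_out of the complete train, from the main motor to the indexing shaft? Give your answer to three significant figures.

Each stage contributes driven/driver: worm 67/2 = 33.5, chain 31/39 = 0.79487, internal gear 112/47 = 2.383.
Overall: 33.5 × 0.79487 × 2.383 = 63.454.

63.5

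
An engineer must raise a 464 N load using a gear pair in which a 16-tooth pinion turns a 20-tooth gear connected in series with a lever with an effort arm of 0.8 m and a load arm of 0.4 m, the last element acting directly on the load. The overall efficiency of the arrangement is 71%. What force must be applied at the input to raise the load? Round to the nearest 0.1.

Gear pair MA = 20/16 = 1.25.
Lever MA = effort arm / load arm = 0.8/0.4 = 2.
Combined ideal MA = 1.25 × 2 = 2.5.
Actual MA = 2.5 × 0.71 = 1.775.
Effort = load / actual MA = 464 / 1.775 = 261.41 N.

261.4 N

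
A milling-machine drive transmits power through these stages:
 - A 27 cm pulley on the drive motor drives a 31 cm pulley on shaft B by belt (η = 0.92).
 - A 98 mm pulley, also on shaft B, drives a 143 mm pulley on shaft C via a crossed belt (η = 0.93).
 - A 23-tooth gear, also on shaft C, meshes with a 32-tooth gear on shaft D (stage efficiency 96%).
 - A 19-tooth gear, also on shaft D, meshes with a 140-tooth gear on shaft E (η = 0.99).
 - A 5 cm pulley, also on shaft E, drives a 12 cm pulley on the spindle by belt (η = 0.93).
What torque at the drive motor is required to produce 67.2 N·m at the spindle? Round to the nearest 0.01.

Overall ratio R = 1.1481 × 1.4592 × 1.3913 × 7.3684 × 2.4 = 41.221; overall efficiency η = 0.92 × 0.93 × 0.96 × 0.99 × 0.93 = 0.7562.
Input torque = output torque / (R × η) = 67.2 / (41.221 × 0.7562) = 2.1557 N·m.

2.16 N·m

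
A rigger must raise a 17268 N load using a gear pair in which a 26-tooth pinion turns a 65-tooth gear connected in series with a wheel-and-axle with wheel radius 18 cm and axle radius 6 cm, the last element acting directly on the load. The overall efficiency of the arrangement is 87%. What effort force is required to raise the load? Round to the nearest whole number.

2646 N

Gear pair MA = 65/26 = 2.5.
Wheel-and-axle MA = R/r = 18/6 = 3.
Combined ideal MA = 2.5 × 3 = 7.5.
Actual MA = 7.5 × 0.87 = 6.525.
Effort = load / actual MA = 17268 / 6.525 = 2646.4 N.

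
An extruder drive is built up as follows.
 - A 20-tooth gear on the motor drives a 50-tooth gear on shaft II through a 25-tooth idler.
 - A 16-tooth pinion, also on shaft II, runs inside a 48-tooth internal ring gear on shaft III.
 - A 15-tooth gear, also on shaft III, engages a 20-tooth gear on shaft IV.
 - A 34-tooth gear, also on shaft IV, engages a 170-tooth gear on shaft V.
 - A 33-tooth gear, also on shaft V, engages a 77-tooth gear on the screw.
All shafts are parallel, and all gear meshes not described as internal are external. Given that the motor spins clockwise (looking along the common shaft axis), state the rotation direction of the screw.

counterclockwise

the motor → shaft II: driver → idler → driven is 2 external meshes, 2 reversals → CW.
shaft II → shaft III: internal mesh, same direction → CW.
shaft III → shaft IV: external mesh, 1 reversal → CCW.
shaft IV → shaft V: external mesh, 1 reversal → CW.
shaft V → the screw: external mesh, 1 reversal → CCW.
5 reversals in total — an odd number — so the screw turns opposite to the motor.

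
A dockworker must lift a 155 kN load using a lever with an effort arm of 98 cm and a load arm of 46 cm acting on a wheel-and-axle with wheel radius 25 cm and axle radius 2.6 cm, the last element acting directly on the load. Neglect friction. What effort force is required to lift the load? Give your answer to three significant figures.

7.57 kN

Lever MA = effort arm / load arm = 98/46 = 2.1304.
Wheel-and-axle MA = R/r = 25/2.6 = 9.6154.
Combined ideal MA = 2.1304 × 9.6154 = 20.485.
Effort = load / MA = 155 / 20.485 = 7.5665 kN.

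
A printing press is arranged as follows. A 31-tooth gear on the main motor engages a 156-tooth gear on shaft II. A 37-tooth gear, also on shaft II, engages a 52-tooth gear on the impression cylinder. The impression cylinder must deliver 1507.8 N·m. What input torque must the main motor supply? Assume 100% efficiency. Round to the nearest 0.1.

Overall ratio R = 5.0323 × 1.4054 = 7.0724.
Input torque = output torque / R = 1507.8 / 7.0724 = 213.2 N·m.

213.2 N·m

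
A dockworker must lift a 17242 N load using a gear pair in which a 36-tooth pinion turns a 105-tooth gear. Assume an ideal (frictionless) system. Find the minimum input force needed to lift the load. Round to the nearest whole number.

Gear pair MA = 105/36 = 2.9167.
Effort = load / MA = 17242 / 2.9167 = 5911.5 N.

5912 N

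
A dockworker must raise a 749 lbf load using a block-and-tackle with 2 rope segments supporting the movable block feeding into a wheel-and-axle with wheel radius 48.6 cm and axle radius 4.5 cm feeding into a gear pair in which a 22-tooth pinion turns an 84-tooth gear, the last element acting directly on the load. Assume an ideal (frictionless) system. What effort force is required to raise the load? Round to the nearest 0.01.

9.08 lbf

Block-and-tackle MA = number of supporting rope parts = 2.
Wheel-and-axle MA = R/r = 48.6/4.5 = 10.8.
Gear pair MA = 84/22 = 3.8182.
Combined ideal MA = 2 × 10.8 × 3.8182 = 82.473.
Effort = load / MA = 749 / 82.473 = 9.0818 lbf.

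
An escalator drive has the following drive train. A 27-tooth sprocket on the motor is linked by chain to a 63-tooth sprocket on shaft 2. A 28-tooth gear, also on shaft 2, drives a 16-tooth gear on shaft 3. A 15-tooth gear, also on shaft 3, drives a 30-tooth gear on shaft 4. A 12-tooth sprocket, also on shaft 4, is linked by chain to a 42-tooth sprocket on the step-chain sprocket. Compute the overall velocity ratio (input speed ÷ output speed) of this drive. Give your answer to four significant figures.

Each stage contributes driven/driver: chain 63/27 = 2.3333, gear mesh 16/28 = 0.57143, gear mesh 30/15 = 2, chain 42/12 = 3.5.
Overall: 2.3333 × 0.57143 × 2 × 3.5 = 9.3333.

9.333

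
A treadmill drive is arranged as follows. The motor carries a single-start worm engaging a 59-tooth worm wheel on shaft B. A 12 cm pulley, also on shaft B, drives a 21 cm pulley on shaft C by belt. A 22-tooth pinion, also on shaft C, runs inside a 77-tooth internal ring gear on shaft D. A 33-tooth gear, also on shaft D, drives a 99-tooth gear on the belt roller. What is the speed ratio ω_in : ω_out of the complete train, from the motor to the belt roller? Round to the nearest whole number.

Each stage contributes driven/driver: worm 59/1 = 59, belt 21/12 = 1.75, internal gear 77/22 = 3.5, gear mesh 99/33 = 3.
Overall: 59 × 1.75 × 3.5 × 3 = 1084.1.

1084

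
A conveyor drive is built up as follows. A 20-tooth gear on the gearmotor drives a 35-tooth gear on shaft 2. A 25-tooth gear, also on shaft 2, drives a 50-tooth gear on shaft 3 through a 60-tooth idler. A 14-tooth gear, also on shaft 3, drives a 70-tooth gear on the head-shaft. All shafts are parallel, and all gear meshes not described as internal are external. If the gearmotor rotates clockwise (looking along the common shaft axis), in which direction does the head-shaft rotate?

the gearmotor → shaft 2: external mesh, 1 reversal → CCW.
shaft 2 → shaft 3: driver → idler → driven is 2 external meshes, 2 reversals → CCW.
shaft 3 → the head-shaft: external mesh, 1 reversal → CW.
4 reversals in total — an even number — so the head-shaft turns the same way as the gearmotor.

clockwise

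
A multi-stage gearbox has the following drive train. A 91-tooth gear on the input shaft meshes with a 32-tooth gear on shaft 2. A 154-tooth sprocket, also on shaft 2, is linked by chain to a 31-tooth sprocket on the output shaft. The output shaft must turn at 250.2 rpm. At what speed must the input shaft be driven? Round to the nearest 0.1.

Overall ratio R = 0.35165 × 0.2013 = 0.070786.
Required input speed = output speed × R = 250.2 × 0.070786 = 17.711 rpm.

17.7 rpm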